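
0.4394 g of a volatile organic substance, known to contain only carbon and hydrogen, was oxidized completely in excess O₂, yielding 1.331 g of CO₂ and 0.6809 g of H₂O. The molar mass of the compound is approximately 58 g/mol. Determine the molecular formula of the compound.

C4H10

mol C = 1.331 g CO₂ ÷ 44.009 g/mol = 0.030244 mol
mol H = 2 × 0.6809 g H₂O ÷ 18.015 g/mol = 0.075593 mol
Divide by the smallest (0.030244 mol): C 1.000, H 2.499
Multiplying each by 2 gives whole numbers: C 2.00, H 5.00
Empirical formula: C2H5
Empirical-formula mass = 29.06 g/mol; 58 ÷ 29.06 ≈ 2, so the molecular formula is C4H10.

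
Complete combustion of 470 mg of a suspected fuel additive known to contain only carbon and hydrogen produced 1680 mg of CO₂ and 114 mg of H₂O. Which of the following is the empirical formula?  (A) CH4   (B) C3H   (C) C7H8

(B) C3H

mol C = 1.68 g CO₂ ÷ 44.009 g/mol = 0.03817 mol
mol H = 2 × 0.114 g H₂O ÷ 18.015 g/mol = 0.01266 mol
Divide by the smallest (0.01266 mol): C 3.016, H 1.000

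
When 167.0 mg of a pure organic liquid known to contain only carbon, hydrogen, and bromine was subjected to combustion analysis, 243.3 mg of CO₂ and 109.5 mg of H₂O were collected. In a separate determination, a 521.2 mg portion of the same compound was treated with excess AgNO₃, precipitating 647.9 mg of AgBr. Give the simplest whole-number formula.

mol C = 0.2433 g CO₂ ÷ 44.009 g/mol = 0.0055284 mol
mol H = 2 × 0.1095 g H₂O ÷ 18.015 g/mol = 0.012157 mol
From the AgBr data: mol Br per gram of compound = (0.6479 ÷ 187.772) ÷ 0.5212 = 0.0066202 mol/g, so in the 0.1670 g combustion sample mol Br = 0.0011056 mol
Divide by the smallest (0.0011056 mol): C 5.000, H 10.996, Br 1.000

C5H11Br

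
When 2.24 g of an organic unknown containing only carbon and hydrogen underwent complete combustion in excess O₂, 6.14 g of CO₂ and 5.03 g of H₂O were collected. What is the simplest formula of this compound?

CH4

mol C = 6.14 g CO₂ ÷ 44.009 g/mol = 0.1395 mol
mol H = 2 × 5.03 g H₂O ÷ 18.015 g/mol = 0.5584 mol
Divide by the smallest (0.1395 mol): C 1.000, H 4.003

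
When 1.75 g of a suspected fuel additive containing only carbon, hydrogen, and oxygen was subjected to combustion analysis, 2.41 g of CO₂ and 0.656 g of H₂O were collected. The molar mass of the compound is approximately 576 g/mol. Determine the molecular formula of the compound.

C18H24O21

mol C = 2.41 g CO₂ ÷ 44.009 g/mol = 0.05476 mol
mol H = 2 × 0.656 g H₂O ÷ 18.015 g/mol = 0.07283 mol
mass O = 1.75 − (0.6577 + 0.07341) = 1.019 g → mol O = 1.019 ÷ 15.999 = 0.06368 mol
Divide by the smallest (0.05476 mol): C 1.000, H 1.330, O 1.163
Multiplying each by 6 gives whole numbers: C 6.00, H 7.98, O 6.98
Empirical formula: C6H8O7
Empirical-formula mass = 192.12 g/mol; 576 ÷ 192.12 ≈ 3, so the molecular formula is C18H24O21.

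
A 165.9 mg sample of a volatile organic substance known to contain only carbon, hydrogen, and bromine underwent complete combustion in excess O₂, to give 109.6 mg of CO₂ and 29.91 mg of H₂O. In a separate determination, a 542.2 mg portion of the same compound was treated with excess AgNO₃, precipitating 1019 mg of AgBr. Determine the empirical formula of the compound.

C3H4Br2

mol C = 0.1096 g CO₂ ÷ 44.009 g/mol = 0.0024904 mol
mol H = 2 × 0.02991 g H₂O ÷ 18.015 g/mol = 0.0033206 mol
From the AgBr data: mol Br per gram of compound = (1.019 ÷ 187.772) ÷ 0.5422 = 0.010009 mol/g, so in the 0.1659 g combustion sample mol Br = 0.0016605 mol
Divide by the smallest (0.0016605 mol): C 1.500, H 2.000, Br 1.000
Multiplying each by 2 gives whole numbers: C 3.00, H 4.00, Br 2.00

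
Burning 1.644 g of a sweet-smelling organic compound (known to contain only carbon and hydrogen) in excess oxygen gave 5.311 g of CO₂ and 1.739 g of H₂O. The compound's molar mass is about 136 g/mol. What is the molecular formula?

mol C = 5.311 g CO₂ ÷ 44.009 g/mol = 0.12068 mol
mol H = 2 × 1.739 g H₂O ÷ 18.015 g/mol = 0.19306 mol
Divide by the smallest (0.12068 mol): C 1.000, H 1.600
Multiplying each by 5 gives whole numbers: C 5.00, H 8.00
Empirical formula: C5H8
Empirical-formula mass = 68.12 g/mol; 136 ÷ 68.12 ≈ 2, so the molecular formula is C10H16.

C10H16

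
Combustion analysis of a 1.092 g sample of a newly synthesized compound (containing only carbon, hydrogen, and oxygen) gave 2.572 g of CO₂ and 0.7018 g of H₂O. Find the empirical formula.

C3H4O

mol C = 2.572 g CO₂ ÷ 44.009 g/mol = 0.058443 mol
mol H = 2 × 0.7018 g H₂O ÷ 18.015 g/mol = 0.077913 mol
mass O = 1.092 − (0.70195 + 0.078536) = 0.31151 g → mol O = 0.31151 ÷ 15.999 = 0.019471 mol
Divide by the smallest (0.019471 mol): C 3.002, H 4.002, O 1.000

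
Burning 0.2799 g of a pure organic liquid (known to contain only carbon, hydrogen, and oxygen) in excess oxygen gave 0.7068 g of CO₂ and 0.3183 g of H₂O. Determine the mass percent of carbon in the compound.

68.92%

mol C = 0.7068 g CO₂ ÷ 44.009 g/mol = 0.016060 mol
mol H = 2 × 0.3183 g H₂O ÷ 18.015 g/mol = 0.035337 mol
mass O = 0.2799 − (0.19290 + 0.035620) = 0.051379 g → mol O = 0.051379 ÷ 15.999 = 0.0032114 mol
mass % C = 0.19290 g ÷ 0.2799 g × 100%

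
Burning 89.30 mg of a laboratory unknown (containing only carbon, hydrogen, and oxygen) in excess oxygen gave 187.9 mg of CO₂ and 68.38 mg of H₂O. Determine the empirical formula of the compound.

mol C = 0.1879 g CO₂ ÷ 44.009 g/mol = 0.0042696 mol
mol H = 2 × 0.06838 g H₂O ÷ 18.015 g/mol = 0.0075915 mol
mass O = 0.08930 − (0.051282 + 0.0076522) = 0.030366 g → mol O = 0.030366 ÷ 15.999 = 0.0018980 mol
Divide by the smallest (0.0018980 mol): C 2.250, H 4.000, O 1.000
Multiplying each by 4 gives whole numbers: C 9.00, H 16.00, O 4.00

C9H16O4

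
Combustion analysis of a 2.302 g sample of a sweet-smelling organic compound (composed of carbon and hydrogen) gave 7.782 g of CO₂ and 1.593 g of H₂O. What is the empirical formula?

CH

mol C = 7.782 g CO₂ ÷ 44.009 g/mol = 0.17683 mol
mol H = 2 × 1.593 g H₂O ÷ 18.015 g/mol = 0.17685 mol
Divide by the smallest (0.17683 mol): C 1.000, H 1.000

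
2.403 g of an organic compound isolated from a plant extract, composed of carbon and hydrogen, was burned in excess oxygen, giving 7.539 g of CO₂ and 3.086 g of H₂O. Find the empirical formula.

mol C = 7.539 g CO₂ ÷ 44.009 g/mol = 0.17131 mol
mol H = 2 × 3.086 g H₂O ÷ 18.015 g/mol = 0.34260 mol
Divide by the smallest (0.17131 mol): C 1.000, H 2.000

CH2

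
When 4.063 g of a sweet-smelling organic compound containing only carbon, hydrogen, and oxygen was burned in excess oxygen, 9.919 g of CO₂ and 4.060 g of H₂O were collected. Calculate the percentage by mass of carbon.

66.63%

mol C = 9.919 g CO₂ ÷ 44.009 g/mol = 0.22539 mol
mol H = 2 × 4.060 g H₂O ÷ 18.015 g/mol = 0.45074 mol
mass O = 4.063 − (2.7071 + 0.45434) = 0.90155 g → mol O = 0.90155 ÷ 15.999 = 0.056350 mol
mass % C = 2.7071 g ÷ 4.063 g × 100%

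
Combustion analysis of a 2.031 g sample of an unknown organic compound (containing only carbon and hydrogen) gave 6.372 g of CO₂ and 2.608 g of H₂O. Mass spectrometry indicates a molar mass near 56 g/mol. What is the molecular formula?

mol C = 6.372 g CO₂ ÷ 44.009 g/mol = 0.14479 mol
mol H = 2 × 2.608 g H₂O ÷ 18.015 g/mol = 0.28954 mol
Divide by the smallest (0.14479 mol): C 1.000, H 2.000
Empirical formula: CH2
Empirical-formula mass = 14.03 g/mol; 56 ÷ 14.03 ≈ 4, so the molecular formula is C4H8.

C4H8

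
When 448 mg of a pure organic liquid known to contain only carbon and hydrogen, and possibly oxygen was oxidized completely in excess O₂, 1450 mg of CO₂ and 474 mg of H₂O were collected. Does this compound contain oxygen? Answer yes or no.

mol C = 1.45 g CO₂ ÷ 44.009 g/mol = 0.03295 mol
mol H = 2 × 0.474 g H₂O ÷ 18.015 g/mol = 0.05262 mol
C and H together account for 0.4488 g — essentially the entire 0.448 g sample — so the compound contains no oxygen.

no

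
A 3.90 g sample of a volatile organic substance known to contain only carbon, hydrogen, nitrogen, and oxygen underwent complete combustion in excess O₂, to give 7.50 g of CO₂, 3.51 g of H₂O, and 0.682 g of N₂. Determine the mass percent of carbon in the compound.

52.5%

mol C = 7.50 g CO₂ ÷ 44.009 g/mol = 0.1704 mol
mol H = 2 × 3.51 g H₂O ÷ 18.015 g/mol = 0.3897 mol
mol N = 2 × 0.682 g N₂ ÷ 28.014 g/mol = 0.04869 mol
mass O = 3.90 − (2.047 + 0.3928 + 0.6820) = 0.7783 g → mol O = 0.7783 ÷ 15.999 = 0.04865 mol
mass % C = 2.047 g ÷ 3.90 g × 100%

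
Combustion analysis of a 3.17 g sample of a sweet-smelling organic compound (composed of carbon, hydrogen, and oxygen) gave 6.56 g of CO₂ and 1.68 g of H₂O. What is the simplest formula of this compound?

mol C = 6.56 g CO₂ ÷ 44.009 g/mol = 0.1491 mol
mol H = 2 × 1.68 g H₂O ÷ 18.015 g/mol = 0.1865 mol
mass O = 3.17 − (1.790 + 0.1880) = 1.192 g → mol O = 1.192 ÷ 15.999 = 0.07448 mol
Divide by the smallest (0.07448 mol): C 2.001, H 2.504, O 1.000
Multiplying each by 2 gives whole numbers: C 4.00, H 5.01, O 2.00

C4H5O2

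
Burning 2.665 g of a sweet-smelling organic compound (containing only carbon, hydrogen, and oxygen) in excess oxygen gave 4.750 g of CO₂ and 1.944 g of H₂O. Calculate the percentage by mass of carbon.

mol C = 4.750 g CO₂ ÷ 44.009 g/mol = 0.10793 mol
mol H = 2 × 1.944 g H₂O ÷ 18.015 g/mol = 0.21582 mol
mass O = 2.665 − (1.2964 + 0.21755) = 1.1511 g → mol O = 1.1511 ÷ 15.999 = 0.071947 mol
mass % C = 1.2964 g ÷ 2.665 g × 100%

48.64%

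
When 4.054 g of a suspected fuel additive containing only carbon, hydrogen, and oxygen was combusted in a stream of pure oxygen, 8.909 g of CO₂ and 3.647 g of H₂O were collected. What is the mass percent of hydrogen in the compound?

mol C = 8.909 g CO₂ ÷ 44.009 g/mol = 0.20244 mol
mol H = 2 × 3.647 g H₂O ÷ 18.015 g/mol = 0.40488 mol
mass O = 4.054 − (2.4315 + 0.40812) = 1.2144 g → mol O = 1.2144 ÷ 15.999 = 0.075906 mol
mass % H = 0.40812 g ÷ 4.054 g × 100%

10.07%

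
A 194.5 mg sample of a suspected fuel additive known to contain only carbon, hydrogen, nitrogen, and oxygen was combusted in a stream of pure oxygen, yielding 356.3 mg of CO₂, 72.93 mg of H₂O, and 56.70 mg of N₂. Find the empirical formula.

C4H4N2O

mol C = 0.3563 g CO₂ ÷ 44.009 g/mol = 0.0080961 mol
mol H = 2 × 0.07293 g H₂O ÷ 18.015 g/mol = 0.0080966 mol
mol N = 2 × 0.05670 g N₂ ÷ 28.014 g/mol = 0.0040480 mol
mass O = 0.1945 − (0.097242 + 0.0081614 + 0.056700) = 0.032397 g → mol O = 0.032397 ÷ 15.999 = 0.0020249 mol
Divide by the smallest (0.0020249 mol): C 3.998, H 3.998, N 1.999, O 1.000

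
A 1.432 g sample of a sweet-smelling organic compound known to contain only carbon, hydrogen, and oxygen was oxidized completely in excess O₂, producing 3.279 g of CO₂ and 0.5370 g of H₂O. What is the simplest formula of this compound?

C5H4O2

mol C = 3.279 g CO₂ ÷ 44.009 g/mol = 0.074507 mol
mol H = 2 × 0.5370 g H₂O ÷ 18.015 g/mol = 0.059617 mol
mass O = 1.432 − (0.89491 + 0.060094) = 0.47700 g → mol O = 0.47700 ÷ 15.999 = 0.029814 mol
Divide by the smallest (0.029814 mol): C 2.499, H 2.000, O 1.000
Multiplying each by 2 gives whole numbers: C 5.00, H 4.00, O 2.00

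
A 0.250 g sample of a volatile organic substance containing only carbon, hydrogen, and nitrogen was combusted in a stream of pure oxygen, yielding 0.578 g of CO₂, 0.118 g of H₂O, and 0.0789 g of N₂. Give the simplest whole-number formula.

mol C = 0.578 g CO₂ ÷ 44.009 g/mol = 0.01313 mol
mol H = 2 × 0.118 g H₂O ÷ 18.015 g/mol = 0.01310 mol
mol N = 2 × 0.0789 g N₂ ÷ 28.014 g/mol = 0.005633 mol
Divide by the smallest (0.005633 mol): C 2.332, H 2.326, N 1.000
Multiplying each by 3 gives whole numbers: C 6.99, H 6.98, N 3.00

C7H7N3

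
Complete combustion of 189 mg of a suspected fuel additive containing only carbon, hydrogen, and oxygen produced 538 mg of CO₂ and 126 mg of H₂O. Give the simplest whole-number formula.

mol C = 0.538 g CO₂ ÷ 44.009 g/mol = 0.01222 mol
mol H = 2 × 0.126 g H₂O ÷ 18.015 g/mol = 0.01399 mol
mass O = 0.189 − (0.1468 + 0.01410) = 0.02807 g → mol O = 0.02807 ÷ 15.999 = 0.001754 mol
Divide by the smallest (0.001754 mol): C 6.968, H 7.973, O 1.000

C7H8O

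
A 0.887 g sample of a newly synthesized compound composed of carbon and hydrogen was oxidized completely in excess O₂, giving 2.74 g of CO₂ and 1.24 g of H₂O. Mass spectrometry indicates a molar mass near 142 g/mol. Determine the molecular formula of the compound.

C10H22

mol C = 2.74 g CO₂ ÷ 44.009 g/mol = 0.06226 mol
mol H = 2 × 1.24 g H₂O ÷ 18.015 g/mol = 0.1377 mol
Divide by the smallest (0.06226 mol): C 1.000, H 2.211
Multiplying each by 5 gives whole numbers: C 5.00, H 11.06
Empirical formula: C5H11
Empirical-formula mass = 71.14 g/mol; 142 ÷ 71.14 ≈ 2, so the molecular formula is C10H22.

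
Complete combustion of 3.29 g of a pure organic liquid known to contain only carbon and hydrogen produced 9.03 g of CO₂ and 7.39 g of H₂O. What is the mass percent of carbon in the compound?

74.9%

mol C = 9.03 g CO₂ ÷ 44.009 g/mol = 0.2052 mol
mol H = 2 × 7.39 g H₂O ÷ 18.015 g/mol = 0.8204 mol
mass % C = 2.464 g ÷ 3.29 g × 100%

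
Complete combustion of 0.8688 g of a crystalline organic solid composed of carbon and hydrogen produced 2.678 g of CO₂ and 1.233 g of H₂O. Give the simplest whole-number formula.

mol C = 2.678 g CO₂ ÷ 44.009 g/mol = 0.060851 mol
mol H = 2 × 1.233 g H₂O ÷ 18.015 g/mol = 0.13689 mol
Divide by the smallest (0.060851 mol): C 1.000, H 2.250
Multiplying each by 4 gives whole numbers: C 4.00, H 9.00

C4H9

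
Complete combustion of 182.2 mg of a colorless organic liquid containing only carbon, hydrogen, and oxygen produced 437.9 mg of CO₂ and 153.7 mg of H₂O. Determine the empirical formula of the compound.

mol C = 0.4379 g CO₂ ÷ 44.009 g/mol = 0.0099502 mol
mol H = 2 × 0.1537 g H₂O ÷ 18.015 g/mol = 0.017064 mol
mass O = 0.1822 − (0.11951 + 0.017200) = 0.045488 g → mol O = 0.045488 ÷ 15.999 = 0.0028432 mol
Divide by the smallest (0.0028432 mol): C 3.500, H 6.002, O 1.000
Multiplying each by 2 gives whole numbers: C 7.00, H 12.00, O 2.00

C7H12O2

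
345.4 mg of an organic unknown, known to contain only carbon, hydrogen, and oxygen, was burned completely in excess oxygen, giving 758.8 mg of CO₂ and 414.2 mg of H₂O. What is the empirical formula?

mol C = 0.7588 g CO₂ ÷ 44.009 g/mol = 0.017242 mol
mol H = 2 × 0.4142 g H₂O ÷ 18.015 g/mol = 0.045984 mol
mass O = 0.3454 − (0.20709 + 0.046352) = 0.091955 g → mol O = 0.091955 ÷ 15.999 = 0.0057476 mol
Divide by the smallest (0.0057476 mol): C 3.000, H 8.001, O 1.000

C3H8O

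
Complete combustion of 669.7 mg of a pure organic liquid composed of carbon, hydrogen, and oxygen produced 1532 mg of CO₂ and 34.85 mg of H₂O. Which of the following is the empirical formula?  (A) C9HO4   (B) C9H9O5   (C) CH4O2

(A) C9HO4

mol C = 1.532 g CO₂ ÷ 44.009 g/mol = 0.034811 mol
mol H = 2 × 0.03485 g H₂O ÷ 18.015 g/mol = 0.0038690 mol
mass O = 0.6697 − (0.41812 + 0.0039000) = 0.24768 g → mol O = 0.24768 ÷ 15.999 = 0.015481 mol
Divide by the smallest (0.0038690 mol): C 8.997, H 1.000, O 4.001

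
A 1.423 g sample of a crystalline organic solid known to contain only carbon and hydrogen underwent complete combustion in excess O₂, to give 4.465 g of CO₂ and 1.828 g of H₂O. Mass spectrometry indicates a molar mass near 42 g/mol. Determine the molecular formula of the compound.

mol C = 4.465 g CO₂ ÷ 44.009 g/mol = 0.10146 mol
mol H = 2 × 1.828 g H₂O ÷ 18.015 g/mol = 0.20294 mol
Divide by the smallest (0.10146 mol): C 1.000, H 2.000
Empirical formula: CH2
Empirical-formula mass = 14.03 g/mol; 42 ÷ 14.03 ≈ 3, so the molecular formula is C3H6.

C3H6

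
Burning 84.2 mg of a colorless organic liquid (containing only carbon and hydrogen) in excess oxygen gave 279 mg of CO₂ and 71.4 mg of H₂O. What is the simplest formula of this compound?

mol C = 0.279 g CO₂ ÷ 44.009 g/mol = 0.006340 mol
mol H = 2 × 0.0714 g H₂O ÷ 18.015 g/mol = 0.007927 mol
Divide by the smallest (0.006340 mol): C 1.000, H 1.250
Multiplying each by 4 gives whole numbers: C 4.00, H 5.00

C4H5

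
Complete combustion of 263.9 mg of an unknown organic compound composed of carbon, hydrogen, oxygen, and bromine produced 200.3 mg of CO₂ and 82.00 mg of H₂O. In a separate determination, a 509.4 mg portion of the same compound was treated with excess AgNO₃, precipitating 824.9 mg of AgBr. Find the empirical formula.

mol C = 0.2003 g CO₂ ÷ 44.009 g/mol = 0.0045513 mol
mol H = 2 × 0.08200 g H₂O ÷ 18.015 g/mol = 0.0091035 mol
From the AgBr data: mol Br per gram of compound = (0.8249 ÷ 187.772) ÷ 0.5094 = 0.0086241 mol/g, so in the 0.2639 g combustion sample mol Br = 0.0022759 mol
mass O = 0.2639 − (0.054666 + 0.0091764 + 0.18185) = 0.018205 g → mol O = 0.018205 ÷ 15.999 = 0.0011379 mol
Divide by the smallest (0.0011379 mol): C 4.000, H 8.000, Br 2.000, O 1.000

C4H8Br2O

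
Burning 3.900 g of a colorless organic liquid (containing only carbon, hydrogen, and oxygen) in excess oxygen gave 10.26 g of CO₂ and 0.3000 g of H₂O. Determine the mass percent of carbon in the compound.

mol C = 10.26 g CO₂ ÷ 44.009 g/mol = 0.23313 mol
mol H = 2 × 0.3000 g H₂O ÷ 18.015 g/mol = 0.033306 mol
mass O = 3.900 − (2.8002 + 0.033572) = 1.0663 g → mol O = 1.0663 ÷ 15.999 = 0.066645 mol
mass % C = 2.8002 g ÷ 3.900 g × 100%

71.80%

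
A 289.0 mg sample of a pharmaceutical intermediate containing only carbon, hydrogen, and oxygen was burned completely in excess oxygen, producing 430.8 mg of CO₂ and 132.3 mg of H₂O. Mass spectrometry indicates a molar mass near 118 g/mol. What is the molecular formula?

mol C = 0.4308 g CO₂ ÷ 44.009 g/mol = 0.0097889 mol
mol H = 2 × 0.1323 g H₂O ÷ 18.015 g/mol = 0.014688 mol
mass O = 0.2890 − (0.11757 + 0.014805) = 0.15662 g → mol O = 0.15662 ÷ 15.999 = 0.0097894 mol
Divide by the smallest (0.0097889 mol): C 1.000, H 1.500, O 1.000
Multiplying each by 2 gives whole numbers: C 2.00, H 3.00, O 2.00
Empirical formula: C2H3O2
Empirical-formula mass = 59.04 g/mol; 118 ÷ 59.04 ≈ 2, so the molecular formula is C4H6O4.

C4H6O4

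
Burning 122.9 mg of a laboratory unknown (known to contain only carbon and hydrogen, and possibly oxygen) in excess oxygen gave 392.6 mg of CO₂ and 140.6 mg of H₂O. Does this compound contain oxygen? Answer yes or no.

mol C = 0.3926 g CO₂ ÷ 44.009 g/mol = 0.0089209 mol
mol H = 2 × 0.1406 g H₂O ÷ 18.015 g/mol = 0.015609 mol
C and H together account for 0.12288 g — essentially the entire 0.1229 g sample — so the compound contains no oxygen.

no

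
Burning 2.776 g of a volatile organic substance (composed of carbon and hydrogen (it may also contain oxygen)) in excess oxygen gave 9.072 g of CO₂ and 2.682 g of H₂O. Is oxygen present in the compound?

no

mol C = 9.072 g CO₂ ÷ 44.009 g/mol = 0.20614 mol
mol H = 2 × 2.682 g H₂O ÷ 18.015 g/mol = 0.29775 mol
C and H together account for 2.7761 g — essentially the entire 2.776 g sample — so the compound contains no oxygen.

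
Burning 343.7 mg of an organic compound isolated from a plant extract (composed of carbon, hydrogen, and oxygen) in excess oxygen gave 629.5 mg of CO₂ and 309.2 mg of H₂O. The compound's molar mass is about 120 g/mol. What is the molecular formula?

mol C = 0.6295 g CO₂ ÷ 44.009 g/mol = 0.014304 mol
mol H = 2 × 0.3092 g H₂O ÷ 18.015 g/mol = 0.034327 mol
mass O = 0.3437 − (0.17180 + 0.034602) = 0.13729 g → mol O = 0.13729 ÷ 15.999 = 0.0085814 mol
Divide by the smallest (0.0085814 mol): C 1.667, H 4.000, O 1.000
Multiplying each by 3 gives whole numbers: C 5.00, H 12.00, O 3.00
Empirical formula: C5H12O3
Empirical-formula mass = 120.15 g/mol; 120 ÷ 120.15 ≈ 1, so the molecular formula is C5H12O3.

C5H12O3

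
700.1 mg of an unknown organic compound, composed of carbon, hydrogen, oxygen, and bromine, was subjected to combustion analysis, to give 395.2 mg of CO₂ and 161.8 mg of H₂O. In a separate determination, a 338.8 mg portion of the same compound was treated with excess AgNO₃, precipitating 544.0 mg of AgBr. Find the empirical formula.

C3H6Br2O2

mol C = 0.3952 g CO₂ ÷ 44.009 g/mol = 0.0089800 mol
mol H = 2 × 0.1618 g H₂O ÷ 18.015 g/mol = 0.017963 mol
From the AgBr data: mol Br per gram of compound = (0.5440 ÷ 187.772) ÷ 0.3388 = 0.0085512 mol/g, so in the 0.7001 g combustion sample mol Br = 0.0059867 mol
mass O = 0.7001 − (0.10786 + 0.018107 + 0.47836) = 0.095777 g → mol O = 0.095777 ÷ 15.999 = 0.0059864 mol
Divide by the smallest (0.0059864 mol): C 1.500, H 3.001, Br 1.000, O 1.000
Multiplying each by 2 gives whole numbers: C 3.00, H 6.00, Br 2.00, O 2.00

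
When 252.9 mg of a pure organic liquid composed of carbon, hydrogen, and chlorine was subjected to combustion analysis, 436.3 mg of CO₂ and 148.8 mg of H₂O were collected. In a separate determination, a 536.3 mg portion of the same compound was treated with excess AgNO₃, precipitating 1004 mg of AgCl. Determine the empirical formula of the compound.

mol C = 0.4363 g CO₂ ÷ 44.009 g/mol = 0.0099139 mol
mol H = 2 × 0.1488 g H₂O ÷ 18.015 g/mol = 0.016520 mol
From the AgCl data: mol Cl per gram of compound = (1.004 ÷ 143.318) ÷ 0.5363 = 0.013062 mol/g, so in the 0.2529 g combustion sample mol Cl = 0.0033035 mol
Divide by the smallest (0.0033035 mol): C 3.001, H 5.001, Cl 1.000

C3H5Cl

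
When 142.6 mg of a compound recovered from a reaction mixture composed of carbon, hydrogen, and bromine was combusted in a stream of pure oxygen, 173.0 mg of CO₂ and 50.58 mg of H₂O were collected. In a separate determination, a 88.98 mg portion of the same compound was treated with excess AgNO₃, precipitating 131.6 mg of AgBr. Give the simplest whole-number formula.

mol C = 0.1730 g CO₂ ÷ 44.009 g/mol = 0.0039310 mol
mol H = 2 × 0.05058 g H₂O ÷ 18.015 g/mol = 0.0056153 mol
From the AgBr data: mol Br per gram of compound = (0.1316 ÷ 187.772) ÷ 0.08898 = 0.0078765 mol/g, so in the 0.1426 g combustion sample mol Br = 0.0011232 mol
Divide by the smallest (0.0011232 mol): C 3.500, H 4.999, Br 1.000
Multiplying each by 2 gives whole numbers: C 7.00, H 10.00, Br 2.00

C7H10Br2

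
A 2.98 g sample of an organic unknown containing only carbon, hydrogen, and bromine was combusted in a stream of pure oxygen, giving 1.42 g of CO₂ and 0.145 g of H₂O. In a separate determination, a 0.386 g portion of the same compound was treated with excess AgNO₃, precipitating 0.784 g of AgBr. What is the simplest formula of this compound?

C2HBr2

mol C = 1.42 g CO₂ ÷ 44.009 g/mol = 0.03227 mol
mol H = 2 × 0.145 g H₂O ÷ 18.015 g/mol = 0.01610 mol
From the AgBr data: mol Br per gram of compound = (0.784 ÷ 187.772) ÷ 0.386 = 0.01082 mol/g, so in the 2.98 g combustion sample mol Br = 0.03223 mol
Divide by the smallest (0.01610 mol): C 2.004, H 1.000, Br 2.002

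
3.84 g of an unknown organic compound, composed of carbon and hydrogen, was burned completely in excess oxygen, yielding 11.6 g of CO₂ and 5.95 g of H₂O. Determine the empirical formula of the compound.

C2H5

mol C = 11.6 g CO₂ ÷ 44.009 g/mol = 0.2636 mol
mol H = 2 × 5.95 g H₂O ÷ 18.015 g/mol = 0.6606 mol
Divide by the smallest (0.2636 mol): C 1.000, H 2.506
Multiplying each by 2 gives whole numbers: C 2.00, H 5.01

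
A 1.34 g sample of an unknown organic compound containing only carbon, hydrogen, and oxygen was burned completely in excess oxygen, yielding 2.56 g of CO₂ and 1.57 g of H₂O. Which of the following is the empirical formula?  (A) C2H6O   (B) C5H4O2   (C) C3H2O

mol C = 2.56 g CO₂ ÷ 44.009 g/mol = 0.05817 mol
mol H = 2 × 1.57 g H₂O ÷ 18.015 g/mol = 0.1743 mol
mass O = 1.34 − (0.6987 + 0.1757) = 0.4656 g → mol O = 0.4656 ÷ 15.999 = 0.02910 mol
Divide by the smallest (0.02910 mol): C 1.999, H 5.989, O 1.000

(A) C2H6O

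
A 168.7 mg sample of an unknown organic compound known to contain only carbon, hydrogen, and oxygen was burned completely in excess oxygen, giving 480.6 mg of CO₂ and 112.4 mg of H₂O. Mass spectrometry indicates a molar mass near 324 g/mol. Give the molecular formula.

mol C = 0.4806 g CO₂ ÷ 44.009 g/mol = 0.010920 mol
mol H = 2 × 0.1124 g H₂O ÷ 18.015 g/mol = 0.012478 mol
mass O = 0.1687 − (0.13117 + 0.012578) = 0.024956 g → mol O = 0.024956 ÷ 15.999 = 0.0015598 mol
Divide by the smallest (0.0015598 mol): C 7.001, H 8.000, O 1.000
Empirical formula: C7H8O
Empirical-formula mass = 108.14 g/mol; 324 ÷ 108.14 ≈ 3, so the molecular formula is C21H24O3.

C21H24O3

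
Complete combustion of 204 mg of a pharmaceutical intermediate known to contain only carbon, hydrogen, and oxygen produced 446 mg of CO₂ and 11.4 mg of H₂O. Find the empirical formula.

C8HO4

mol C = 0.446 g CO₂ ÷ 44.009 g/mol = 0.01013 mol
mol H = 2 × 0.0114 g H₂O ÷ 18.015 g/mol = 0.001266 mol
mass O = 0.204 − (0.1217 + 0.001276) = 0.08100 g → mol O = 0.08100 ÷ 15.999 = 0.005063 mol
Divide by the smallest (0.001266 mol): C 8.007, H 1.000, O 4.000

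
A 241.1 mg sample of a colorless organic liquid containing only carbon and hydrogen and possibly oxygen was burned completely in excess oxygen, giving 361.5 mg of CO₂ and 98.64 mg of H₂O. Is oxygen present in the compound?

yes

mol C = 0.3615 g CO₂ ÷ 44.009 g/mol = 0.0082142 mol
mol H = 2 × 0.09864 g H₂O ÷ 18.015 g/mol = 0.010951 mol
C and H account for only 0.10970 g of the 0.2411 g sample; the remaining 0.13140 g must be oxygen.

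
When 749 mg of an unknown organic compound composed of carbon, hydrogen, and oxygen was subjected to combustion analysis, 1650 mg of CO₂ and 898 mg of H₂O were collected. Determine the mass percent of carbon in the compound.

60.1%

mol C = 1.65 g CO₂ ÷ 44.009 g/mol = 0.03749 mol
mol H = 2 × 0.898 g H₂O ÷ 18.015 g/mol = 0.09969 mol
mass O = 0.749 − (0.4503 + 0.1005) = 0.1982 g → mol O = 0.1982 ÷ 15.999 = 0.01239 mol
mass % C = 0.4503 g ÷ 0.749 g × 100%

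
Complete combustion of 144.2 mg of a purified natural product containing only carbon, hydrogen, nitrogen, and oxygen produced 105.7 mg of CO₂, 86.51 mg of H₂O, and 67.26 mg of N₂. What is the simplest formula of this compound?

CH4N2O

mol C = 0.1057 g CO₂ ÷ 44.009 g/mol = 0.0024018 mol
mol H = 2 × 0.08651 g H₂O ÷ 18.015 g/mol = 0.0096042 mol
mol N = 2 × 0.06726 g N₂ ÷ 28.014 g/mol = 0.0048019 mol
mass O = 0.1442 − (0.028848 + 0.0096811 + 0.067260) = 0.038411 g → mol O = 0.038411 ÷ 15.999 = 0.0024008 mol
Divide by the smallest (0.0024008 mol): C 1.000, H 4.000, N 2.000, O 1.000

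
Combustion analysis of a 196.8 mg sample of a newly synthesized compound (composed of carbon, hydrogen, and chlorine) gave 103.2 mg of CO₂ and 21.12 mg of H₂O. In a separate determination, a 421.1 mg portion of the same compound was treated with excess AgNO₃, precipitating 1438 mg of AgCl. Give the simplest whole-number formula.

mol C = 0.1032 g CO₂ ÷ 44.009 g/mol = 0.0023450 mol
mol H = 2 × 0.02112 g H₂O ÷ 18.015 g/mol = 0.0023447 mol
From the AgCl data: mol Cl per gram of compound = (1.438 ÷ 143.318) ÷ 0.4211 = 0.023827 mol/g, so in the 0.1968 g combustion sample mol Cl = 0.0046892 mol
Divide by the smallest (0.0023447 mol): C 1.000, H 1.000, Cl 2.000

CHCl2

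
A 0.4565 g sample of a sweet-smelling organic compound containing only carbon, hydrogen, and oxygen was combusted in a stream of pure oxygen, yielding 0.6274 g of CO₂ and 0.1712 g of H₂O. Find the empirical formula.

C6H8O7

mol C = 0.6274 g CO₂ ÷ 44.009 g/mol = 0.014256 mol
mol H = 2 × 0.1712 g H₂O ÷ 18.015 g/mol = 0.019006 mol
mass O = 0.4565 − (0.17123 + 0.019158) = 0.26611 g → mol O = 0.26611 ÷ 15.999 = 0.016633 mol
Divide by the smallest (0.014256 mol): C 1.000, H 1.333, O 1.167
Multiplying each by 6 gives whole numbers: C 6.00, H 8.00, O 7.00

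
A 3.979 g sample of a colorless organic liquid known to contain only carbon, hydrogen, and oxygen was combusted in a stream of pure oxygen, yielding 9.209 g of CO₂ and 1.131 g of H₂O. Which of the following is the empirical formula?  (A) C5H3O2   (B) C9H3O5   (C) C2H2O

mol C = 9.209 g CO₂ ÷ 44.009 g/mol = 0.20925 mol
mol H = 2 × 1.131 g H₂O ÷ 18.015 g/mol = 0.12556 mol
mass O = 3.979 − (2.5133 + 0.12657) = 1.3391 g → mol O = 1.3391 ÷ 15.999 = 0.083699 mol
Divide by the smallest (0.083699 mol): C 2.500, H 1.500, O 1.000
Multiplying each by 2 gives whole numbers: C 5.00, H 3.00, O 2.00

(A) C5H3O2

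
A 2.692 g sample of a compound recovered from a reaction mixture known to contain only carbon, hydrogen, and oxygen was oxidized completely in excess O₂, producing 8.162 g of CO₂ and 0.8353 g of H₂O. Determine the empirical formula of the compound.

C8H4O

mol C = 8.162 g CO₂ ÷ 44.009 g/mol = 0.18546 mol
mol H = 2 × 0.8353 g H₂O ÷ 18.015 g/mol = 0.092734 mol
mass O = 2.692 − (2.2276 + 0.093476) = 0.37094 g → mol O = 0.37094 ÷ 15.999 = 0.023185 mol
Divide by the smallest (0.023185 mol): C 7.999, H 4.000, O 1.000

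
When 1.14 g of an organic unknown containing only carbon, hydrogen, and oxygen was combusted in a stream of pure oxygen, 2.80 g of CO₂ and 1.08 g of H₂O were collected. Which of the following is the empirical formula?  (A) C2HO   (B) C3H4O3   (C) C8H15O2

(C) C8H15O2

mol C = 2.80 g CO₂ ÷ 44.009 g/mol = 0.06362 mol
mol H = 2 × 1.08 g H₂O ÷ 18.015 g/mol = 0.1199 mol
mass O = 1.14 − (0.7642 + 0.1209) = 0.2550 g → mol O = 0.2550 ÷ 15.999 = 0.01594 mol
Divide by the smallest (0.01594 mol): C 3.992, H 7.524, O 1.000
Multiplying each by 2 gives whole numbers: C 7.98, H 15.05, O 2.00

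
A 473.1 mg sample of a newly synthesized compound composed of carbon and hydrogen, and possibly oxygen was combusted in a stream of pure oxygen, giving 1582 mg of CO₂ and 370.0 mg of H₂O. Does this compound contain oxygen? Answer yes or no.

mol C = 1.582 g CO₂ ÷ 44.009 g/mol = 0.035947 mol
mol H = 2 × 0.3700 g H₂O ÷ 18.015 g/mol = 0.041077 mol
C and H together account for 0.47317 g — essentially the entire 0.4731 g sample — so the compound contains no oxygen.

no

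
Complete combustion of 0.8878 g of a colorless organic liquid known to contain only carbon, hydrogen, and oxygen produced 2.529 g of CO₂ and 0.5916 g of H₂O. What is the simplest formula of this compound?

C7H8O

mol C = 2.529 g CO₂ ÷ 44.009 g/mol = 0.057466 mol
mol H = 2 × 0.5916 g H₂O ÷ 18.015 g/mol = 0.065679 mol
mass O = 0.8878 − (0.69022 + 0.066204) = 0.13138 g → mol O = 0.13138 ÷ 15.999 = 0.0082116 mol
Divide by the smallest (0.0082116 mol): C 6.998, H 7.998, O 1.000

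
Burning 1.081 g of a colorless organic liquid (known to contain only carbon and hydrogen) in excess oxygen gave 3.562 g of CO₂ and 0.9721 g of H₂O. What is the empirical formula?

C3H4

mol C = 3.562 g CO₂ ÷ 44.009 g/mol = 0.080938 mol
mol H = 2 × 0.9721 g H₂O ÷ 18.015 g/mol = 0.10792 mol
Divide by the smallest (0.080938 mol): C 1.000, H 1.333
Multiplying each by 3 gives whole numbers: C 3.00, H 4.00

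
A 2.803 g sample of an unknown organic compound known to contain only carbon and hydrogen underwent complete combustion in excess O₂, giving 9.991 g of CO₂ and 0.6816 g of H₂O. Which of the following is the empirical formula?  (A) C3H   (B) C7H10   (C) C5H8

(A) C3H

mol C = 9.991 g CO₂ ÷ 44.009 g/mol = 0.22702 mol
mol H = 2 × 0.6816 g H₂O ÷ 18.015 g/mol = 0.075670 mol
Divide by the smallest (0.075670 mol): C 3.000, H 1.000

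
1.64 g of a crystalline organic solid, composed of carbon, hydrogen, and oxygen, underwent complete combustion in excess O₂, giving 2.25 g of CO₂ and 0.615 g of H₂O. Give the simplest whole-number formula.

mol C = 2.25 g CO₂ ÷ 44.009 g/mol = 0.05113 mol
mol H = 2 × 0.615 g H₂O ÷ 18.015 g/mol = 0.06828 mol
mass O = 1.64 − (0.6141 + 0.06882) = 0.9571 g → mol O = 0.9571 ÷ 15.999 = 0.05982 mol
Divide by the smallest (0.05113 mol): C 1.000, H 1.335, O 1.170
Multiplying each by 6 gives whole numbers: C 6.00, H 8.01, O 7.02

C6H8O7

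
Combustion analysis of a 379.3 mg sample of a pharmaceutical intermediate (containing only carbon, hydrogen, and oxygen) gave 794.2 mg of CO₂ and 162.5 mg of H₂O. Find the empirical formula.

mol C = 0.7942 g CO₂ ÷ 44.009 g/mol = 0.018046 mol
mol H = 2 × 0.1625 g H₂O ÷ 18.015 g/mol = 0.018041 mol
mass O = 0.3793 − (0.21675 + 0.018185) = 0.14436 g → mol O = 0.14436 ÷ 15.999 = 0.0090231 mol
Divide by the smallest (0.0090231 mol): C 2.000, H 1.999, O 1.000

C2H2O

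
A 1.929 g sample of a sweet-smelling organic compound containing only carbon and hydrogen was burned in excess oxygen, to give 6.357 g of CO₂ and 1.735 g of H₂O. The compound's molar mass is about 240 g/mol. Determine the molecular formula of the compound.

mol C = 6.357 g CO₂ ÷ 44.009 g/mol = 0.14445 mol
mol H = 2 × 1.735 g H₂O ÷ 18.015 g/mol = 0.19262 mol
Divide by the smallest (0.14445 mol): C 1.000, H 1.333
Multiplying each by 3 gives whole numbers: C 3.00, H 4.00
Empirical formula: C3H4
Empirical-formula mass = 40.06 g/mol; 240 ÷ 40.06 ≈ 6, so the molecular formula is C18H24.

C18H24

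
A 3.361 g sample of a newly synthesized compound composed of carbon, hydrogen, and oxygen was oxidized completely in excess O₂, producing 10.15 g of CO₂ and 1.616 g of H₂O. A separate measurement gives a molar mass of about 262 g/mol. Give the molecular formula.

mol C = 10.15 g CO₂ ÷ 44.009 g/mol = 0.23063 mol
mol H = 2 × 1.616 g H₂O ÷ 18.015 g/mol = 0.17941 mol
mass O = 3.361 − (2.7702 + 0.18084) = 0.41001 g → mol O = 0.41001 ÷ 15.999 = 0.025627 mol
Divide by the smallest (0.025627 mol): C 9.000, H 7.001, O 1.000
Empirical formula: C9H7O
Empirical-formula mass = 131.15 g/mol; 262 ÷ 131.15 ≈ 2, so the molecular formula is C18H14O2.

C18H14O2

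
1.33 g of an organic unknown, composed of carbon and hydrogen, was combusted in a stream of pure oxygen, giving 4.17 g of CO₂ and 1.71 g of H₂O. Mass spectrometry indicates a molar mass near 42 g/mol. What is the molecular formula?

mol C = 4.17 g CO₂ ÷ 44.009 g/mol = 0.09475 mol
mol H = 2 × 1.71 g H₂O ÷ 18.015 g/mol = 0.1898 mol
Divide by the smallest (0.09475 mol): C 1.000, H 2.004
Empirical formula: CH2
Empirical-formula mass = 14.03 g/mol; 42 ÷ 14.03 ≈ 3, so the molecular formula is C3H6.

C3H6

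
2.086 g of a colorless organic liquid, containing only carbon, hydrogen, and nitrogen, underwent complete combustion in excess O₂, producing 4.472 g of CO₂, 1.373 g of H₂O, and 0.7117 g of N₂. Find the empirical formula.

mol C = 4.472 g CO₂ ÷ 44.009 g/mol = 0.10162 mol
mol H = 2 × 1.373 g H₂O ÷ 18.015 g/mol = 0.15243 mol
mol N = 2 × 0.7117 g N₂ ÷ 28.014 g/mol = 0.050810 mol
Divide by the smallest (0.050810 mol): C 2.000, H 3.000, N 1.000

C2H3N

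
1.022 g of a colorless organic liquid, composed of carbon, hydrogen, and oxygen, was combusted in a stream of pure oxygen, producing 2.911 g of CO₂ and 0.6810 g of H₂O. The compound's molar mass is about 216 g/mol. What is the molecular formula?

mol C = 2.911 g CO₂ ÷ 44.009 g/mol = 0.066146 mol
mol H = 2 × 0.6810 g H₂O ÷ 18.015 g/mol = 0.075604 mol
mass O = 1.022 − (0.79447 + 0.076208) = 0.15132 g → mol O = 0.15132 ÷ 15.999 = 0.0094579 mol
Divide by the smallest (0.0094579 mol): C 6.994, H 7.994, O 1.000
Empirical formula: C7H8O
Empirical-formula mass = 108.14 g/mol; 216 ÷ 108.14 ≈ 2, so the molecular formula is C14H16O2.

C14H16O2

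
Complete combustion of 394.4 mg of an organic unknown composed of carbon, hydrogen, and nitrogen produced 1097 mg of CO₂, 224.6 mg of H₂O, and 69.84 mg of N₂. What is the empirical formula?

C5H5N

mol C = 1.097 g CO₂ ÷ 44.009 g/mol = 0.024927 mol
mol H = 2 × 0.2246 g H₂O ÷ 18.015 g/mol = 0.024935 mol
mol N = 2 × 0.06984 g N₂ ÷ 28.014 g/mol = 0.0049861 mol
Divide by the smallest (0.0049861 mol): C 4.999, H 5.001, N 1.000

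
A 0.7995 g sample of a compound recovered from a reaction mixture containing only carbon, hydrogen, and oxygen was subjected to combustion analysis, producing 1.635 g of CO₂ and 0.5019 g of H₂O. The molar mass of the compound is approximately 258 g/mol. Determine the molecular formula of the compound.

mol C = 1.635 g CO₂ ÷ 44.009 g/mol = 0.037151 mol
mol H = 2 × 0.5019 g H₂O ÷ 18.015 g/mol = 0.055720 mol
mass O = 0.7995 − (0.44623 + 0.056166) = 0.29711 g → mol O = 0.29711 ÷ 15.999 = 0.018570 mol
Divide by the smallest (0.018570 mol): C 2.001, H 3.000, O 1.000
Empirical formula: C2H3O
Empirical-formula mass = 43.05 g/mol; 258 ÷ 43.05 ≈ 6, so the molecular formula is C12H18O6.

C12H18O6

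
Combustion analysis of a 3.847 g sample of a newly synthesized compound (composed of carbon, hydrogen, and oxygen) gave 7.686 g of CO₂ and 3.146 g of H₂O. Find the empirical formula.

mol C = 7.686 g CO₂ ÷ 44.009 g/mol = 0.17465 mol
mol H = 2 × 3.146 g H₂O ÷ 18.015 g/mol = 0.34926 mol
mass O = 3.847 − (2.0977 + 0.35206) = 1.3973 g → mol O = 1.3973 ÷ 15.999 = 0.087335 mol
Divide by the smallest (0.087335 mol): C 2.000, H 3.999, O 1.000

C2H4O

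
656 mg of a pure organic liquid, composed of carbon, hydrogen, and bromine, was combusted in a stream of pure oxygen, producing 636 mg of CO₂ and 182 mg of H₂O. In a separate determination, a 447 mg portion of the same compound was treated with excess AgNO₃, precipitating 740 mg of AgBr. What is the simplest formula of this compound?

mol C = 0.636 g CO₂ ÷ 44.009 g/mol = 0.01445 mol
mol H = 2 × 0.182 g H₂O ÷ 18.015 g/mol = 0.02021 mol
From the AgBr data: mol Br per gram of compound = (0.740 ÷ 187.772) ÷ 0.447 = 0.008816 mol/g, so in the 0.656 g combustion sample mol Br = 0.005784 mol
Divide by the smallest (0.005784 mol): C 2.499, H 3.494, Br 1.000
Multiplying each by 2 gives whole numbers: C 5.00, H 6.99, Br 2.00

C5H7Br2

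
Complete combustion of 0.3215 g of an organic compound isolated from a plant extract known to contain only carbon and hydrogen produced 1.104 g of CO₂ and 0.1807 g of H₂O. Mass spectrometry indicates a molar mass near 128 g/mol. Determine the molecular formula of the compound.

mol C = 1.104 g CO₂ ÷ 44.009 g/mol = 0.025086 mol
mol H = 2 × 0.1807 g H₂O ÷ 18.015 g/mol = 0.020061 mol
Divide by the smallest (0.020061 mol): C 1.250, H 1.000
Multiplying each by 4 gives whole numbers: C 5.00, H 4.00
Empirical formula: C5H4
Empirical-formula mass = 64.09 g/mol; 128 ÷ 64.09 ≈ 2, so the molecular formula is C10H8.

C10H8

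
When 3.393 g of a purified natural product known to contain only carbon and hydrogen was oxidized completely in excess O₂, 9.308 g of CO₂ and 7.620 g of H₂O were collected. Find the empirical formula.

mol C = 9.308 g CO₂ ÷ 44.009 g/mol = 0.21150 mol
mol H = 2 × 7.620 g H₂O ÷ 18.015 g/mol = 0.84596 mol
Divide by the smallest (0.21150 mol): C 1.000, H 4.000

CH4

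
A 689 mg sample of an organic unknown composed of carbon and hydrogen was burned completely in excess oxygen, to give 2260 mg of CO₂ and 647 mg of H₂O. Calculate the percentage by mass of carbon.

mol C = 2.26 g CO₂ ÷ 44.009 g/mol = 0.05135 mol
mol H = 2 × 0.647 g H₂O ÷ 18.015 g/mol = 0.07183 mol
mass % C = 0.6168 g ÷ 0.689 g × 100%

89.5%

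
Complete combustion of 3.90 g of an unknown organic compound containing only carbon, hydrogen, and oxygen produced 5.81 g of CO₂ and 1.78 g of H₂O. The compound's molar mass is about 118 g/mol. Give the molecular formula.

mol C = 5.81 g CO₂ ÷ 44.009 g/mol = 0.1320 mol
mol H = 2 × 1.78 g H₂O ÷ 18.015 g/mol = 0.1976 mol
mass O = 3.90 − (1.586 + 0.1992) = 2.115 g → mol O = 2.115 ÷ 15.999 = 0.1322 mol
Divide by the smallest (0.1320 mol): C 1.000, H 1.497, O 1.001
Multiplying each by 2 gives whole numbers: C 2.00, H 2.99, O 2.00
Empirical formula: C2H3O2
Empirical-formula mass = 59.04 g/mol; 118 ÷ 59.04 ≈ 2, so the molecular formula is C4H6O4.

C4H6O4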